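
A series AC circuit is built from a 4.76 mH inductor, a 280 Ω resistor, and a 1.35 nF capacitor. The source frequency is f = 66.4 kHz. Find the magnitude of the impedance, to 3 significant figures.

ω = 2πf = 417200 rad/s
X_L = ωL = 1990 Ω
X_C = 1/(ωC) = 1780 Ω
Net reactance X = X_L − X_C = 210 Ω
Z = 280 + j210 Ω
|Z| = √(280² + 210²) = 350 Ω

350 Ω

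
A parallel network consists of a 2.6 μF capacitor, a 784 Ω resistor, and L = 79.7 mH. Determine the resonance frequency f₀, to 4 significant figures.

349.6 Hz

ω₀ = 1/√(LC) = 1/√(0.0797 × 2.6e-06) = 2197 rad/s
f₀ = ω₀/(2π) = 349.6 Hz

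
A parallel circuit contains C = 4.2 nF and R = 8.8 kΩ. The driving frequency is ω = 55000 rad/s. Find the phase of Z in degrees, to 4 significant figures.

-63.81°

X_C = 1/(ωC) = 4329 Ω
Parallel: admittances add. Y = 1/R + jωC
Y = (0.0001136 + j0.0002310) S
|Y| = 0.0002574 S → |Z| = 1/|Y| = 3884 Ω, ∠Z = −∠Y = -63.81°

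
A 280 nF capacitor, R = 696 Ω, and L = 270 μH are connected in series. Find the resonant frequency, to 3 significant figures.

18.3 kHz

ω₀ = 1/√(LC) = 1/√(0.00027 × 2.8e-07) = 115000 rad/s
f₀ = ω₀/(2π) = 18.3 kHz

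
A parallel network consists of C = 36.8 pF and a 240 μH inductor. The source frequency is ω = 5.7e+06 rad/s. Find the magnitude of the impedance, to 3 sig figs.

1920 Ω

X_L = ωL = 1370 Ω
X_C = 1/(ωC) = 4770 Ω
Parallel: admittances add. Y = 1/(jωL) + jωC
Y = (0 − j0.000521) S
|Y| = 0.000521 S → |Z| = 1/|Y| = 1920 Ω, ∠Z = −∠Y = 90.0°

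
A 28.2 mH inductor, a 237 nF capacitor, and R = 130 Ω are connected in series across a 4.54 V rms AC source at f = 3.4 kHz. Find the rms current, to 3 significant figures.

ω = 2πf = 21360 rad/s
X_L = ωL = 602 Ω
X_C = 1/(ωC) = 198 Ω
Net reactance X = X_L − X_C = 405 Ω
Z = 130 + j405 Ω
|Z| = √(130² + 405²) = 425 Ω
I = V/|Z| = 4.54/425 = 10.7 mA

10.7 mA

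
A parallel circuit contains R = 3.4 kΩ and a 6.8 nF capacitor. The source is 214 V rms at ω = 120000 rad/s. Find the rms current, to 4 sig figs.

185.6 mA

X_C = 1/(ωC) = 1225 Ω
Parallel: admittances add. Y = 1/R + jωC
Y = (0.0002941 + j0.0008160) S
|Y| = 0.0008674 S → |Z| = 1/|Y| = 1153 Ω, ∠Z = −∠Y = -70.18°
I = V/|Z| = 214/1153 = 185.6 mA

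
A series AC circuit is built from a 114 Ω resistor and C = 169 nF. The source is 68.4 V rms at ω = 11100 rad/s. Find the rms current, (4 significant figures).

X_C = 1/(ωC) = 533.1 Ω
Z = 114.0 − j533.1 Ω
|Z| = √(114.0² + 533.1²) = 545.1 Ω
I = V/|Z| = 68.4/545.1 = 125.5 mA

125.5 mA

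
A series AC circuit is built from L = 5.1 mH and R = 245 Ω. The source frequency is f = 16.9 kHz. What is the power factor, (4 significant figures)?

ω = 2πf = 106200 rad/s
X_L = ωL = 541.5 Ω
Z = 245.0 + j541.5 Ω
|Z| = √(245.0² + 541.5²) = 594.4 Ω
∠Z = arctan(541.5/245.0) = 65.66°
cos φ = cos(65.66°) = 0.4122

0.4122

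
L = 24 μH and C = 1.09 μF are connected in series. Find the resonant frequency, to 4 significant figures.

ω₀ = 1/√(LC) = 1/√(2.4e-05 × 1.09e-06) = 195500 rad/s
f₀ = ω₀/(2π) = 31.12 kHz

31.12 kHz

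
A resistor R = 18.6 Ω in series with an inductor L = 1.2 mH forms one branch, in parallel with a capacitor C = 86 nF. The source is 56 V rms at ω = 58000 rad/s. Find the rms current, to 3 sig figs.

X_L = ωL = 69.6 Ω
X_C = 1/(ωC) = 200 Ω
Branch 1 (R+jX_L): Z₁ = 18.6 + j69.6 Ω, |Z₁| = 72.0 Ω
Branch 2 (−jX_C): Z₂ = −j200 Ω
Parallel: Z = Z₁Z₂/(Z₁+Z₂), |Z| = 109 Ω, ∠Z = 66.9°
I = V/|Z| = 56/109 = 513 mA

513 mA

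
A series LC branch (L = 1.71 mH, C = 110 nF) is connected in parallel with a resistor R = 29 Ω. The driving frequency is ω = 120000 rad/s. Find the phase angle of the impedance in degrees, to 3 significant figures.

12.6°

X_L = ωL = 205 Ω
X_C = 1/(ωC) = 75.8 Ω
Branch 1: Z₁ = R = 29.0 Ω
Branch 2 (series LC): Z₂ = j(X_L − X_C) = j129 Ω
Parallel: Z = Z₁Z₂/(Z₁+Z₂), |Z| = 28.3 Ω, ∠Z = 12.6°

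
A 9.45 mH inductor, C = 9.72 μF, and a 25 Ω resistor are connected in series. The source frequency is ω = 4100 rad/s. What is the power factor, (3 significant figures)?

0.878

X_L = ωL = 38.7 Ω
X_C = 1/(ωC) = 25.1 Ω
Net reactance X = X_L − X_C = 13.7 Ω
Z = 25.0 + j13.7 Ω
|Z| = √(25.0² + 13.7²) = 28.5 Ω
∠Z = arctan(13.7/25.0) = 28.6°
cos φ = cos(28.6°) = 0.878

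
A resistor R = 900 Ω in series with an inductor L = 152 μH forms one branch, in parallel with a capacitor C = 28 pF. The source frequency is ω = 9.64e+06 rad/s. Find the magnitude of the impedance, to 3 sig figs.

X_L = ωL = 1470 Ω
X_C = 1/(ωC) = 3700 Ω
Branch 1 (R+jX_L): Z₁ = 900 + j1470 Ω, |Z₁| = 1720 Ω
Branch 2 (−jX_C): Z₂ = −j3700 Ω
Parallel: Z = Z₁Z₂/(Z₁+Z₂), |Z| = 2640 Ω, ∠Z = 36.5°

2640 Ω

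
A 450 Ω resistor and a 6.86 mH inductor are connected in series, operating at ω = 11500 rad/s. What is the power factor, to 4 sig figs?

0.9850

X_L = ωL = 78.89 Ω
Z = 450.0 + j78.89 Ω
|Z| = √(450.0² + 78.89²) = 456.9 Ω
∠Z = arctan(78.89/450.0) = 9.944°
cos φ = cos(9.944°) = 0.9850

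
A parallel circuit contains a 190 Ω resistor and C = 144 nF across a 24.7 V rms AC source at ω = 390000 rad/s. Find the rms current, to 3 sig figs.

1.39 A

X_C = 1/(ωC) = 17.8 Ω
Parallel: admittances add. Y = 1/R + jωC
Y = (0.00526 + j0.0562) S
|Y| = 0.0564 S → |Z| = 1/|Y| = 17.7 Ω, ∠Z = −∠Y = -84.6°
I = V/|Z| = 24.7/17.7 = 1.39 A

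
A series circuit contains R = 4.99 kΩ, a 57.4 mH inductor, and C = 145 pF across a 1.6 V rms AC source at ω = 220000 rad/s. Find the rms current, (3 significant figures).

X_L = ωL = 12600 Ω
X_C = 1/(ωC) = 31300 Ω
Net reactance X = X_L − X_C = -18700 Ω
Z = 4990 − j18700 Ω
|Z| = √(4990² + 18700²) = 19400 Ω
I = V/|Z| = 1.6/19400 = 82.6 μA

82.6 μA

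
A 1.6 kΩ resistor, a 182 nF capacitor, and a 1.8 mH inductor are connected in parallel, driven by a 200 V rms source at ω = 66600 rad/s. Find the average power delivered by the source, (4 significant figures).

25.00 W

X_L = ωL = 119.9 Ω
X_C = 1/(ωC) = 82.50 Ω
Parallel: admittances add. Y = 1/R + 1/(jωL) + jωC
Y = (0.0006250 + j0.003780) S
|Y| = 0.003831 S → |Z| = 1/|Y| = 261.0 Ω, ∠Z = −∠Y = -80.61°
I = V/|Z| = 766.2 mA
P = VI cos φ = 200 × 0.7662 × cos(-80.61°) = 25.00 W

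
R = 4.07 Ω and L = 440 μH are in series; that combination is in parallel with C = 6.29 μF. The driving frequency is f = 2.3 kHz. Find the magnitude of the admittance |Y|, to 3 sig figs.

ω = 2πf = 14450 rad/s
X_L = ωL = 6.36 Ω
X_C = 1/(ωC) = 11.0 Ω
Branch 1 (R+jX_L): Z₁ = 4.07 + j6.36 Ω, |Z₁| = 7.55 Ω
Branch 2 (−jX_C): Z₂ = −j11.0 Ω
Parallel: Z = Z₁Z₂/(Z₁+Z₂), |Z| = 13.5 Ω, ∠Z = 16.1°
|Y| = 1/|Z| = 74.3 mS

74.3 mS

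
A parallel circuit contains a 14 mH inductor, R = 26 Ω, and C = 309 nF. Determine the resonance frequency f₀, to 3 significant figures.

ω₀ = 1/√(LC) = 1/√(0.014 × 3.09e-07) = 15200 rad/s
f₀ = ω₀/(2π) = 2.42 kHz

2.42 kHz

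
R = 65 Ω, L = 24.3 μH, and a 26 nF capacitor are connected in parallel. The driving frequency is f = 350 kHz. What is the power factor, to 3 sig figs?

0.371

ω = 2πf = 2.199e+06 rad/s
X_L = ωL = 53.4 Ω
X_C = 1/(ωC) = 17.5 Ω
Parallel: admittances add. Y = 1/R + 1/(jωL) + jωC
Y = (0.0154 + j0.0385) S
|Y| = 0.0414 S → |Z| = 1/|Y| = 24.1 Ω, ∠Z = −∠Y = -68.2°
cos φ = cos(-68.2°) = 0.371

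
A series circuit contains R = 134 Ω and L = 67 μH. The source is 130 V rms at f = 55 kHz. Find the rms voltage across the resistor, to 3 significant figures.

128 V

ω = 2πf = 345600 rad/s
X_L = ωL = 23.2 Ω
Z = 134 + j23.2 Ω
|Z| = √(134² + 23.2²) = 136 Ω
I = V/|Z| = 956 mA
V_R = I·|Z_R| = 0.956 × 134 = 128 V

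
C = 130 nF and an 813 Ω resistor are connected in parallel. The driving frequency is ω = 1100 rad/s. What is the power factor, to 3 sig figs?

X_C = 1/(ωC) = 6990 Ω
Parallel: admittances add. Y = 1/R + jωC
Y = (0.00123 + j0.000143) S
|Y| = 0.00124 S → |Z| = 1/|Y| = 808 Ω, ∠Z = −∠Y = -6.63°
cos φ = cos(-6.63°) = 0.993

0.993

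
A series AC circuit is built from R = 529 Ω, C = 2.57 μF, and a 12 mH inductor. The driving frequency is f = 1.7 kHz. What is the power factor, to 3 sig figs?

ω = 2πf = 10680 rad/s
X_L = ωL = 128 Ω
X_C = 1/(ωC) = 36.4 Ω
Net reactance X = X_L − X_C = 91.7 Ω
Z = 529 + j91.7 Ω
|Z| = √(529² + 91.7²) = 537 Ω
∠Z = arctan(91.7/529) = 9.84°
cos φ = cos(9.84°) = 0.985

0.985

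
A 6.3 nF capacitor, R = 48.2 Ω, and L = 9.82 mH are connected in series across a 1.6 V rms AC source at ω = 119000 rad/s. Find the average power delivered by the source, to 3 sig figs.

X_L = ωL = 1170 Ω
X_C = 1/(ωC) = 1330 Ω
Net reactance X = X_L − X_C = -165 Ω
Z = 48.2 − j165 Ω
|Z| = √(48.2² + 165²) = 172 Ω
∠Z = arctan(-165/48.2) = -73.7°
I = V/|Z| = 9.29 mA
P = VI cos φ = 1.6 × 0.00929 × cos(-73.7°) = 4.16 mW

4.16 mW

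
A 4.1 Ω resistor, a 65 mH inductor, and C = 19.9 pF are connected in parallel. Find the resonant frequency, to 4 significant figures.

ω₀ = 1/√(LC) = 1/√(0.065 × 1.99e-11) = 879300 rad/s
f₀ = ω₀/(2π) = 139.9 kHz

139.9 kHz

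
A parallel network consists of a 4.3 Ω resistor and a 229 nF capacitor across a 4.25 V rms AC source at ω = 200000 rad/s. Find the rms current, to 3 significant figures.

1.01 A

X_C = 1/(ωC) = 21.8 Ω
Parallel: admittances add. Y = 1/R + jωC
Y = (0.233 + j0.0458) S
|Y| = 0.237 S → |Z| = 1/|Y| = 4.22 Ω, ∠Z = −∠Y = -11.1°
I = V/|Z| = 4.25/4.22 = 1.01 A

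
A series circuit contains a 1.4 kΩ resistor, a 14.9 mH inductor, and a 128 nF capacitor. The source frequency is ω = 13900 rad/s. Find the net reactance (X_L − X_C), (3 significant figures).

X_L = ωL = 207 Ω
X_C = 1/(ωC) = 562 Ω
X = 207 − 562 = -355 Ω

-355 Ω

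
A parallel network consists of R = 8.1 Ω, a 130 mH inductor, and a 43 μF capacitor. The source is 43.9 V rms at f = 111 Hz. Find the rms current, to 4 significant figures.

ω = 2πf = 697.4 rad/s
X_L = ωL = 90.67 Ω
X_C = 1/(ωC) = 33.34 Ω
Parallel: admittances add. Y = 1/R + 1/(jωL) + jωC
Y = (0.1235 + j0.01896) S
|Y| = 0.1249 S → |Z| = 1/|Y| = 8.006 Ω, ∠Z = −∠Y = -8.731°
I = V/|Z| = 43.9/8.006 = 5.483 A

5.483 A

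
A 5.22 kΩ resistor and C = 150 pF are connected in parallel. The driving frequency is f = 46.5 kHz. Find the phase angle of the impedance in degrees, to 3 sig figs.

ω = 2πf = 292200 rad/s
X_C = 1/(ωC) = 22800 Ω
Parallel: admittances add. Y = 1/R + jωC
Y = (0.000192 + j4.38e-05) S
|Y| = 0.000197 S → |Z| = 1/|Y| = 5090 Ω, ∠Z = −∠Y = -12.9°

-12.9°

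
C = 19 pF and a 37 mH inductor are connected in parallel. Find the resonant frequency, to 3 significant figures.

ω₀ = 1/√(LC) = 1/√(0.037 × 1.9e-11) = 1.193e+06 rad/s
f₀ = ω₀/(2π) = 190 kHz

190 kHz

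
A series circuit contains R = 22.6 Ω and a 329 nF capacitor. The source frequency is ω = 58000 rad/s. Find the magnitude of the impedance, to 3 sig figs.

X_C = 1/(ωC) = 52.4 Ω
Z = 22.6 − j52.4 Ω
|Z| = √(22.6² + 52.4²) = 57.1 Ω

57.1 Ω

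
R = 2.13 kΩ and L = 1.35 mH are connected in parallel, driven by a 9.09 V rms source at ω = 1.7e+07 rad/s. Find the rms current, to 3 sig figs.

X_L = ωL = 23000 Ω
Parallel: admittances add. Y = 1/R + 1/(jωL)
Y = (0.000469 − j4.36e-05) S
|Y| = 0.000472 S → |Z| = 1/|Y| = 2120 Ω, ∠Z = −∠Y = 5.30°
I = V/|Z| = 9.09/2120 = 4.29 mA

4.29 mA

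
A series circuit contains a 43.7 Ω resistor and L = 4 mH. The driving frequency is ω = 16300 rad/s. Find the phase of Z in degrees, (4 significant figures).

X_L = ωL = 65.20 Ω
Z = 43.70 + j65.20 Ω
|Z| = √(43.70² + 65.20²) = 78.49 Ω
∠Z = arctan(65.20/43.70) = 56.17°

56.17°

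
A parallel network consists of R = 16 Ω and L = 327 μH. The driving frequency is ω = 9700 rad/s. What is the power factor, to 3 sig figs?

X_L = ωL = 3.17 Ω
Parallel: admittances add. Y = 1/R + 1/(jωL)
Y = (0.0625 − j0.315) S
|Y| = 0.321 S → |Z| = 1/|Y| = 3.11 Ω, ∠Z = −∠Y = 78.8°
cos φ = cos(78.8°) = 0.194

0.194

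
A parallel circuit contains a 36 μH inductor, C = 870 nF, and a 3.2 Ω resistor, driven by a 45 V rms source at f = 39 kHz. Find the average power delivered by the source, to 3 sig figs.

ω = 2πf = 245000 rad/s
X_L = ωL = 8.82 Ω
X_C = 1/(ωC) = 4.69 Ω
Parallel: admittances add. Y = 1/R + 1/(jωL) + jωC
Y = (0.312 + j0.0998) S
|Y| = 0.328 S → |Z| = 1/|Y| = 3.05 Ω, ∠Z = −∠Y = -17.7°
I = V/|Z| = 14.8 A
P = VI cos φ = 45 × 14.8 × cos(-17.7°) = 633 W

633 W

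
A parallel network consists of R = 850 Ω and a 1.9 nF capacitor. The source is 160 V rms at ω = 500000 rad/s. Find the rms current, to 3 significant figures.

X_C = 1/(ωC) = 1050 Ω
Parallel: admittances add. Y = 1/R + jωC
Y = (0.00118 + j0.000950) S
|Y| = 0.00151 S → |Z| = 1/|Y| = 661 Ω, ∠Z = −∠Y = -38.9°
I = V/|Z| = 160/661 = 242 mA

242 mA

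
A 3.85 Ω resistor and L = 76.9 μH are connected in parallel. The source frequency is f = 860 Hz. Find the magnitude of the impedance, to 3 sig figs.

0.413 Ω

ω = 2πf = 5404 rad/s
X_L = ωL = 0.416 Ω
Parallel: admittances add. Y = 1/R + 1/(jωL)
Y = (0.260 − j2.41) S
|Y| = 2.42 S → |Z| = 1/|Y| = 0.413 Ω, ∠Z = −∠Y = 83.8°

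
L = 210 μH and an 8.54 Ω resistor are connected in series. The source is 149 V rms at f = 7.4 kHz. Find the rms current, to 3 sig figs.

11.5 A

ω = 2πf = 46500 rad/s
X_L = ωL = 9.76 Ω
Z = 8.54 + j9.76 Ω
|Z| = √(8.54² + 9.76²) = 13.0 Ω
I = V/|Z| = 149/13.0 = 11.5 A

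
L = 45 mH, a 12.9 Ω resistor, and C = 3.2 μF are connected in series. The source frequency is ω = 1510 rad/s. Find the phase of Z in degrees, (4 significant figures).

-84.70°

X_L = ωL = 67.95 Ω
X_C = 1/(ωC) = 207.0 Ω
Net reactance X = X_L − X_C = -139.0 Ω
Z = 12.90 − j139.0 Ω
|Z| = √(12.90² + 139.0²) = 139.6 Ω
∠Z = arctan(-139.0/12.90) = -84.70°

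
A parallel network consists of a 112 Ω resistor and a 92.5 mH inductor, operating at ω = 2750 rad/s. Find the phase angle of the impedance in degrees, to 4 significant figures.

X_L = ωL = 254.4 Ω
Parallel: admittances add. Y = 1/R + 1/(jωL)
Y = (0.008929 − j0.003931) S
|Y| = 0.009756 S → |Z| = 1/|Y| = 102.5 Ω, ∠Z = −∠Y = 23.76°

23.76°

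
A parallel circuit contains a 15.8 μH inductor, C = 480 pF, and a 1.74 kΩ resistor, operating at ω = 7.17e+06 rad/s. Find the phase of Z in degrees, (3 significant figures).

X_L = ωL = 113 Ω
X_C = 1/(ωC) = 291 Ω
Parallel: admittances add. Y = 1/R + 1/(jωL) + jωC
Y = (0.000575 − j0.00539) S
|Y| = 0.00542 S → |Z| = 1/|Y| = 185 Ω, ∠Z = −∠Y = 83.9°

83.9°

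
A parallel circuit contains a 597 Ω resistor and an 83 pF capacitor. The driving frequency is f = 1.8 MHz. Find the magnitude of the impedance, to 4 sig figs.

520.8 Ω

ω = 2πf = 1.131e+07 rad/s
X_C = 1/(ωC) = 1065 Ω
Parallel: admittances add. Y = 1/R + jωC
Y = (0.001675 + j0.0009387) S
|Y| = 0.001920 S → |Z| = 1/|Y| = 520.8 Ω, ∠Z = −∠Y = -29.27°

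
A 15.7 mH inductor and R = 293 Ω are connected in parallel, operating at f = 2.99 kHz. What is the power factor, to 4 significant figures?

0.7094

ω = 2πf = 18790 rad/s
X_L = ωL = 295.0 Ω
Parallel: admittances add. Y = 1/R + 1/(jωL)
Y = (0.003413 − j0.003390) S
|Y| = 0.004811 S → |Z| = 1/|Y| = 207.9 Ω, ∠Z = −∠Y = 44.81°
cos φ = cos(44.81°) = 0.7094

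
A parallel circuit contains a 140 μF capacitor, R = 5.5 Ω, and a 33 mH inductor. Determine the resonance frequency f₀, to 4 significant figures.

74.05 Hz

ω₀ = 1/√(LC) = 1/√(0.033 × 0.00014) = 465.2 rad/s
f₀ = ω₀/(2π) = 74.05 Hz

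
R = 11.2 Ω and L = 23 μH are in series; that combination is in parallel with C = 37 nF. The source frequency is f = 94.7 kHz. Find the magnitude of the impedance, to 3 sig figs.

ω = 2πf = 595000 rad/s
X_L = ωL = 13.7 Ω
X_C = 1/(ωC) = 45.4 Ω
Branch 1 (R+jX_L): Z₁ = 11.2 + j13.7 Ω, |Z₁| = 17.7 Ω
Branch 2 (−jX_C): Z₂ = −j45.4 Ω
Parallel: Z = Z₁Z₂/(Z₁+Z₂), |Z| = 23.9 Ω, ∠Z = 31.3°

23.9 Ω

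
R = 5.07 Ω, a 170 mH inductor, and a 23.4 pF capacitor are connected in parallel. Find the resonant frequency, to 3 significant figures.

79.8 kHz

ω₀ = 1/√(LC) = 1/√(0.17 × 2.34e-11) = 501400 rad/s
f₀ = ω₀/(2π) = 79.8 kHz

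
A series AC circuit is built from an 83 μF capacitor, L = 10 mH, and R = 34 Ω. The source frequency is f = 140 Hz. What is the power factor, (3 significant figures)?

0.990

ω = 2πf = 879.6 rad/s
X_L = ωL = 8.80 Ω
X_C = 1/(ωC) = 13.7 Ω
Net reactance X = X_L − X_C = -4.90 Ω
Z = 34.0 − j4.90 Ω
|Z| = √(34.0² + 4.90²) = 34.4 Ω
∠Z = arctan(-4.90/34.0) = -8.20°
cos φ = cos(-8.20°) = 0.990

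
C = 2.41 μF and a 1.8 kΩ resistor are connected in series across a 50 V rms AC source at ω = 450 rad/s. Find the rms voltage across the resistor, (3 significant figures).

44.5 V

X_C = 1/(ωC) = 922 Ω
Z = 1800 − j922 Ω
|Z| = √(1800² + 922²) = 2020 Ω
I = V/|Z| = 24.7 mA
V_R = I·|Z_R| = 0.0247 × 1800 = 44.5 V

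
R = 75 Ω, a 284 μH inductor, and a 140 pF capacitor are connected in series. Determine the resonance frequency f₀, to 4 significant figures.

798.2 kHz

ω₀ = 1/√(LC) = 1/√(0.000284 × 1.4e-10) = 5.015e+06 rad/s
f₀ = ω₀/(2π) = 798.2 kHz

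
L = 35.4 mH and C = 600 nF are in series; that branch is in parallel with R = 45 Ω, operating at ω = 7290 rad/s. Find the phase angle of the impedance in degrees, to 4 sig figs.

56.80°

X_L = ωL = 258.1 Ω
X_C = 1/(ωC) = 228.6 Ω
Branch 1: Z₁ = R = 45.00 Ω
Branch 2 (series LC): Z₂ = j(X_L − X_C) = j29.44 Ω
Parallel: Z = Z₁Z₂/(Z₁+Z₂), |Z| = 24.64 Ω, ∠Z = 56.80°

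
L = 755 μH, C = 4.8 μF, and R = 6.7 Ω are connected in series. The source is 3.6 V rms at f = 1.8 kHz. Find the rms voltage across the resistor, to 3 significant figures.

2.02 V

ω = 2πf = 11310 rad/s
X_L = ωL = 8.54 Ω
X_C = 1/(ωC) = 18.4 Ω
Net reactance X = X_L − X_C = -9.88 Ω
Z = 6.70 − j9.88 Ω
|Z| = √(6.70² + 9.88²) = 11.9 Ω
I = V/|Z| = 302 mA
V_R = I·|Z_R| = 0.302 × 6.70 = 2.02 V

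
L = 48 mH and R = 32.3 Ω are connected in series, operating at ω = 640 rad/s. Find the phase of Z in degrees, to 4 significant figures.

X_L = ωL = 30.72 Ω
Z = 32.30 + j30.72 Ω
|Z| = √(32.30² + 30.72²) = 44.58 Ω
∠Z = arctan(30.72/32.30) = 43.56°

43.56°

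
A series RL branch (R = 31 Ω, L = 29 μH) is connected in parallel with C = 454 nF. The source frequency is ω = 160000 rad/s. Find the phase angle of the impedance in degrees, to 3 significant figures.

-65.1°

X_L = ωL = 4.64 Ω
X_C = 1/(ωC) = 13.8 Ω
Branch 1 (R+jX_L): Z₁ = 31.0 + j4.64 Ω, |Z₁| = 31.3 Ω
Branch 2 (−jX_C): Z₂ = −j13.8 Ω
Parallel: Z = Z₁Z₂/(Z₁+Z₂), |Z| = 13.4 Ω, ∠Z = -65.1°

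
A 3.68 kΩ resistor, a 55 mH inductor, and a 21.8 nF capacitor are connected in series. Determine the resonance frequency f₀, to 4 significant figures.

4.596 kHz

ω₀ = 1/√(LC) = 1/√(0.055 × 2.18e-08) = 28880 rad/s
f₀ = ω₀/(2π) = 4.596 kHz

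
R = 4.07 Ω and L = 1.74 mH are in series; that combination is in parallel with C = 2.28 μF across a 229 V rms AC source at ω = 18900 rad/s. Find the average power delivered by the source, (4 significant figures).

X_L = ωL = 32.89 Ω
X_C = 1/(ωC) = 23.21 Ω
Branch 1 (R+jX_L): Z₁ = 4.070 + j32.89 Ω, |Z₁| = 33.14 Ω
Branch 2 (−jX_C): Z₂ = −j23.21 Ω
Parallel: Z = Z₁Z₂/(Z₁+Z₂), |Z| = 73.23 Ω, ∠Z = -74.25°
I = V/|Z| = 3.127 A
P = VI cos φ = 229 × 3.127 × cos(-74.25°) = 194.4 W

194.4 W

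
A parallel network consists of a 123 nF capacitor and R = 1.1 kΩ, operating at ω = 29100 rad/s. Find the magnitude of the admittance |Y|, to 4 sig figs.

3.693 mS

X_C = 1/(ωC) = 279.4 Ω
Parallel: admittances add. Y = 1/R + jωC
Y = (0.0009091 + j0.003579) S
|Y| = 0.003693 S → |Z| = 1/|Y| = 270.8 Ω, ∠Z = −∠Y = -75.75°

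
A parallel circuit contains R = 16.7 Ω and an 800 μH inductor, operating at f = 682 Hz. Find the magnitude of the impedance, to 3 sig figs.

ω = 2πf = 4285 rad/s
X_L = ωL = 3.43 Ω
Parallel: admittances add. Y = 1/R + 1/(jωL)
Y = (0.0599 − j0.292) S
|Y| = 0.298 S → |Z| = 1/|Y| = 3.36 Ω, ∠Z = −∠Y = 78.4°

3.36 Ω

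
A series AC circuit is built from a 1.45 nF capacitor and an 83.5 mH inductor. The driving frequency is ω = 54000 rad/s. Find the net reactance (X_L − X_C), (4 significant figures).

-8262 Ω

X_L = ωL = 4509 Ω
X_C = 1/(ωC) = 12770 Ω
X = 4509 − 12770 = -8262 Ω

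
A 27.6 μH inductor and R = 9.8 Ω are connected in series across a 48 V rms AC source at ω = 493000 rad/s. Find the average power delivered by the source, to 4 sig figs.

80.30 W

X_L = ωL = 13.61 Ω
Z = 9.800 + j13.61 Ω
|Z| = √(9.800² + 13.61²) = 16.77 Ω
∠Z = arctan(13.61/9.800) = 54.24°
I = V/|Z| = 2.862 A
P = VI cos φ = 48 × 2.862 × cos(54.24°) = 80.30 W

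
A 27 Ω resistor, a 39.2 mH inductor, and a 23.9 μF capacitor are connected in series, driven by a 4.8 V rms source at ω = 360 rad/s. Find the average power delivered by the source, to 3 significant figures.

55.8 mW

X_L = ωL = 14.1 Ω
X_C = 1/(ωC) = 116 Ω
Net reactance X = X_L − X_C = -102 Ω
Z = 27.0 − j102 Ω
|Z| = √(27.0² + 102²) = 106 Ω
∠Z = arctan(-102/27.0) = -75.2°
I = V/|Z| = 45.4 mA
P = VI cos φ = 4.8 × 0.0454 × cos(-75.2°) = 55.8 mW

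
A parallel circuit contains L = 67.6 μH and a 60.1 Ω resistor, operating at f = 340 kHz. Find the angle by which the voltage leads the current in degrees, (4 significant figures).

22.60°

ω = 2πf = 2.136e+06 rad/s
X_L = ωL = 144.4 Ω
Parallel: admittances add. Y = 1/R + 1/(jωL)
Y = (0.01664 − j0.006925) S
|Y| = 0.01802 S → |Z| = 1/|Y| = 55.49 Ω, ∠Z = −∠Y = 22.60°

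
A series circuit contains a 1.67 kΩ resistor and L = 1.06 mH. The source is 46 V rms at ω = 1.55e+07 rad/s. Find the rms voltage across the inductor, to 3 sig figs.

X_L = ωL = 16400 Ω
Z = 1670 + j16400 Ω
|Z| = √(1670² + 16400²) = 16500 Ω
I = V/|Z| = 2.79 mA
V_L = I·|Z_L| = 0.00279 × 16400 = 45.8 V

45.8 V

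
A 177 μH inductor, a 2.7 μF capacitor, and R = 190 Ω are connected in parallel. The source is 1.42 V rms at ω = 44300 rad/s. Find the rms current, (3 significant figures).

X_L = ωL = 7.84 Ω
X_C = 1/(ωC) = 8.36 Ω
Parallel: admittances add. Y = 1/R + 1/(jωL) + jωC
Y = (0.00526 − j0.00792) S
|Y| = 0.00951 S → |Z| = 1/|Y| = 105 Ω, ∠Z = −∠Y = 56.4°
I = V/|Z| = 1.42/105 = 13.5 mA

13.5 mA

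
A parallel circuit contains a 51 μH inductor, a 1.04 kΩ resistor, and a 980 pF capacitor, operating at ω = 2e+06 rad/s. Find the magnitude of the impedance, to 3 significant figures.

X_L = ωL = 102 Ω
X_C = 1/(ωC) = 510 Ω
Parallel: admittances add. Y = 1/R + 1/(jωL) + jωC
Y = (0.000962 − j0.00784) S
|Y| = 0.00790 S → |Z| = 1/|Y| = 127 Ω, ∠Z = −∠Y = 83.0°

127 Ω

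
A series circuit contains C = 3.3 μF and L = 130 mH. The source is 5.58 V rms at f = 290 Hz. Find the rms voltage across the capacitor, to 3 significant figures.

13.1 V

ω = 2πf = 1822 rad/s
X_L = ωL = 237 Ω
X_C = 1/(ωC) = 166 Ω
Net reactance X = X_L − X_C = 70.6 Ω
Z = j70.6 Ω
|Z| = √(0² + 70.6²) = 70.6 Ω
I = V/|Z| = 79.1 mA
V_C = I·|Z_C| = 0.0791 × 166 = 13.1 V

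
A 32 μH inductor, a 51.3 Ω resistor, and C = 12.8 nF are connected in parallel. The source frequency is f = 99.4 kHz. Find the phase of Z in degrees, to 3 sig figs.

ω = 2πf = 624500 rad/s
X_L = ωL = 20.0 Ω
X_C = 1/(ωC) = 125 Ω
Parallel: admittances add. Y = 1/R + 1/(jωL) + jωC
Y = (0.0195 − j0.0420) S
|Y| = 0.0463 S → |Z| = 1/|Y| = 21.6 Ω, ∠Z = −∠Y = 65.1°

65.1°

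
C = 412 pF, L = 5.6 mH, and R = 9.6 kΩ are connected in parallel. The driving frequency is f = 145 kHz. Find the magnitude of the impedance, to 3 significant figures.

ω = 2πf = 911100 rad/s
X_L = ωL = 5100 Ω
X_C = 1/(ωC) = 2660 Ω
Parallel: admittances add. Y = 1/R + 1/(jωL) + jωC
Y = (0.000104 + j0.000179) S
|Y| = 0.000207 S → |Z| = 1/|Y| = 4820 Ω, ∠Z = −∠Y = -59.9°

4820 Ω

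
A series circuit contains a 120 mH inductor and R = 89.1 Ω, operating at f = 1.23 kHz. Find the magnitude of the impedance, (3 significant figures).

932 Ω

ω = 2πf = 7728 rad/s
X_L = ωL = 927 Ω
Z = 89.1 + j927 Ω
|Z| = √(89.1² + 927²) = 932 Ω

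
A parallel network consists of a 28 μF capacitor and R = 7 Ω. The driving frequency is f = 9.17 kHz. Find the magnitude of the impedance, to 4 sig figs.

0.6174 Ω

ω = 2πf = 57620 rad/s
X_C = 1/(ωC) = 0.6199 Ω
Parallel: admittances add. Y = 1/R + jωC
Y = (0.1429 + j1.613) S
|Y| = 1.620 S → |Z| = 1/|Y| = 0.6174 Ω, ∠Z = −∠Y = -84.94°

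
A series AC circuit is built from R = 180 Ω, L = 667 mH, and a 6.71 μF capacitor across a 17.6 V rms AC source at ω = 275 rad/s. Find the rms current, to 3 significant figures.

43.9 mA

X_L = ωL = 183 Ω
X_C = 1/(ωC) = 542 Ω
Net reactance X = X_L − X_C = -359 Ω
Z = 180 − j359 Ω
|Z| = √(180² + 359²) = 401 Ω
I = V/|Z| = 17.6/401 = 43.9 mA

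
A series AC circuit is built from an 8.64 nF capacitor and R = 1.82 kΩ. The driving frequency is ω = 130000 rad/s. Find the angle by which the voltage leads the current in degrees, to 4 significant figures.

X_C = 1/(ωC) = 890.3 Ω
Z = 1820 − j890.3 Ω
|Z| = √(1820² + 890.3²) = 2026 Ω
∠Z = arctan(-890.3/1820) = -26.07°

-26.07°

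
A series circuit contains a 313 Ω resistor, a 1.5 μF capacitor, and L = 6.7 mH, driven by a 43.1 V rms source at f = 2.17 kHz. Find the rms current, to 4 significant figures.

ω = 2πf = 13630 rad/s
X_L = ωL = 91.35 Ω
X_C = 1/(ωC) = 48.90 Ω
Net reactance X = X_L − X_C = 42.46 Ω
Z = 313.0 + j42.46 Ω
|Z| = √(313.0² + 42.46²) = 315.9 Ω
I = V/|Z| = 43.1/315.9 = 136.5 mA

136.5 mA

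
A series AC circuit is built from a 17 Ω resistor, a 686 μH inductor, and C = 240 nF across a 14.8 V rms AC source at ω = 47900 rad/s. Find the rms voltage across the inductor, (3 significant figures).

8.57 V

X_L = ωL = 32.9 Ω
X_C = 1/(ωC) = 87.0 Ω
Net reactance X = X_L − X_C = -54.1 Ω
Z = 17.0 − j54.1 Ω
|Z| = √(17.0² + 54.1²) = 56.7 Ω
I = V/|Z| = 261 mA
V_L = I·|Z_L| = 0.261 × 32.9 = 8.57 V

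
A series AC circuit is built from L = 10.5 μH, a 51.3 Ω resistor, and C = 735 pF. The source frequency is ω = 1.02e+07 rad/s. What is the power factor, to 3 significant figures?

0.890

X_L = ωL = 107 Ω
X_C = 1/(ωC) = 133 Ω
Net reactance X = X_L − X_C = -26.3 Ω
Z = 51.3 − j26.3 Ω
|Z| = √(51.3² + 26.3²) = 57.6 Ω
∠Z = arctan(-26.3/51.3) = -27.1°
cos φ = cos(-27.1°) = 0.890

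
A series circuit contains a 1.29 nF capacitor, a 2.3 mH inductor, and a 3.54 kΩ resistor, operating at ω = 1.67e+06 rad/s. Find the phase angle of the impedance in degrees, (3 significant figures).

X_L = ωL = 3840 Ω
X_C = 1/(ωC) = 464 Ω
Net reactance X = X_L − X_C = 3380 Ω
Z = 3540 + j3380 Ω
|Z| = √(3540² + 3380²) = 4890 Ω
∠Z = arctan(3380/3540) = 43.6°

43.6°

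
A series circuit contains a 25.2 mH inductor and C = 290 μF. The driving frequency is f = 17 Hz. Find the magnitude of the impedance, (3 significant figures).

ω = 2πf = 106.8 rad/s
X_L = ωL = 2.69 Ω
X_C = 1/(ωC) = 32.3 Ω
Net reactance X = X_L − X_C = -29.6 Ω
Z = − j29.6 Ω
|Z| = √(0² + 29.6²) = 29.6 Ω

29.6 Ω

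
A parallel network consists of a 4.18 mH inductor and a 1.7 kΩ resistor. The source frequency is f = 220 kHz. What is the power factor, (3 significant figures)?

0.959

ω = 2πf = 1.382e+06 rad/s
X_L = ωL = 5780 Ω
Parallel: admittances add. Y = 1/R + 1/(jωL)
Y = (0.000588 − j0.000173) S
|Y| = 0.000613 S → |Z| = 1/|Y| = 1630 Ω, ∠Z = −∠Y = 16.4°
cos φ = cos(16.4°) = 0.959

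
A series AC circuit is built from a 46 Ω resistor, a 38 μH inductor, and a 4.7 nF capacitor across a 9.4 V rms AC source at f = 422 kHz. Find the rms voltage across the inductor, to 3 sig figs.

ω = 2πf = 2.652e+06 rad/s
X_L = ωL = 101 Ω
X_C = 1/(ωC) = 80.2 Ω
Net reactance X = X_L − X_C = 20.5 Ω
Z = 46.0 + j20.5 Ω
|Z| = √(46.0² + 20.5²) = 50.4 Ω
I = V/|Z| = 187 mA
V_L = I·|Z_L| = 0.187 × 101 = 18.8 V

18.8 V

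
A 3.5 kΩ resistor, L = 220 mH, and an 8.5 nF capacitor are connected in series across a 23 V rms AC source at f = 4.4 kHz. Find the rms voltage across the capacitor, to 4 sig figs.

ω = 2πf = 27650 rad/s
X_L = ωL = 6082 Ω
X_C = 1/(ωC) = 4255 Ω
Net reactance X = X_L − X_C = 1827 Ω
Z = 3500 + j1827 Ω
|Z| = √(3500² + 1827²) = 3948 Ω
I = V/|Z| = 5.826 mA
V_C = I·|Z_C| = 0.005826 × 4255 = 24.79 V

24.79 V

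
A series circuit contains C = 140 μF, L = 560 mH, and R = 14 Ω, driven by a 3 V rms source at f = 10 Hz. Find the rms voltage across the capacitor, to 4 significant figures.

4.277 V

ω = 2πf = 62.83 rad/s
X_L = ωL = 35.19 Ω
X_C = 1/(ωC) = 113.7 Ω
Net reactance X = X_L − X_C = -78.50 Ω
Z = 14.00 − j78.50 Ω
|Z| = √(14.00² + 78.50²) = 79.73 Ω
I = V/|Z| = 37.62 mA
V_C = I·|Z_C| = 0.03762 × 113.7 = 4.277 V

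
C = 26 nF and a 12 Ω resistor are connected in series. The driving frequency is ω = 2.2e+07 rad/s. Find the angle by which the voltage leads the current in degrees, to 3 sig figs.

X_C = 1/(ωC) = 1.75 Ω
Z = 12.0 − j1.75 Ω
|Z| = √(12.0² + 1.75²) = 12.1 Ω
∠Z = arctan(-1.75/12.0) = -8.29°

-8.29°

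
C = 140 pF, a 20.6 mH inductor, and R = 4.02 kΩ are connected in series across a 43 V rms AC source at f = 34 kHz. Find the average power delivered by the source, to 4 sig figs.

8.651 mW

ω = 2πf = 213600 rad/s
X_L = ωL = 4401 Ω
X_C = 1/(ωC) = 33440 Ω
Net reactance X = X_L − X_C = -29040 Ω
Z = 4020 − j29040 Ω
|Z| = √(4020² + 29040²) = 29310 Ω
∠Z = arctan(-29040/4020) = -82.12°
I = V/|Z| = 1.467 mA
P = VI cos φ = 43 × 0.001467 × cos(-82.12°) = 8.651 mW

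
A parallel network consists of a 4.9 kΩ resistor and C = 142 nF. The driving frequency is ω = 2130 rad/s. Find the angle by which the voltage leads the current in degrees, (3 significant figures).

-56.0°

X_C = 1/(ωC) = 3310 Ω
Parallel: admittances add. Y = 1/R + jωC
Y = (0.000204 + j0.000302) S
|Y| = 0.000365 S → |Z| = 1/|Y| = 2740 Ω, ∠Z = −∠Y = -56.0°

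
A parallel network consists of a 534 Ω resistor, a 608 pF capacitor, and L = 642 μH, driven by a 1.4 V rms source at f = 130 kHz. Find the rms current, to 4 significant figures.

ω = 2πf = 816800 rad/s
X_L = ωL = 524.4 Ω
X_C = 1/(ωC) = 2014 Ω
Parallel: admittances add. Y = 1/R + 1/(jωL) + jωC
Y = (0.001873 − j0.001410) S
|Y| = 0.002344 S → |Z| = 1/|Y| = 426.6 Ω, ∠Z = −∠Y = 36.98°
I = V/|Z| = 1.4/426.6 = 3.282 mA

3.282 mA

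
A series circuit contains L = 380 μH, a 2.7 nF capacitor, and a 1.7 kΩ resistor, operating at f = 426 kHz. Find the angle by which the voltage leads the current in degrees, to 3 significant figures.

ω = 2πf = 2.677e+06 rad/s
X_L = ωL = 1020 Ω
X_C = 1/(ωC) = 138 Ω
Net reactance X = X_L − X_C = 879 Ω
Z = 1700 + j879 Ω
|Z| = √(1700² + 879²) = 1910 Ω
∠Z = arctan(879/1700) = 27.3°

27.3°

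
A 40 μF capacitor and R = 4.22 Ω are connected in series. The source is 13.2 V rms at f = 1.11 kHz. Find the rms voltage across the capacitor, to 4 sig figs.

8.546 V

ω = 2πf = 6974 rad/s
X_C = 1/(ωC) = 3.585 Ω
Z = 4.220 − j3.585 Ω
|Z| = √(4.220² + 3.585²) = 5.537 Ω
I = V/|Z| = 2.384 A
V_C = I·|Z_C| = 2.384 × 3.585 = 8.546 V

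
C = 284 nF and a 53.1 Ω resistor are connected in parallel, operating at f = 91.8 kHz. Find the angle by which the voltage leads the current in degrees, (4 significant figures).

ω = 2πf = 576800 rad/s
X_C = 1/(ωC) = 6.105 Ω
Parallel: admittances add. Y = 1/R + jωC
Y = (0.01883 + j0.1638) S
|Y| = 0.1649 S → |Z| = 1/|Y| = 6.065 Ω, ∠Z = −∠Y = -83.44°

-83.44°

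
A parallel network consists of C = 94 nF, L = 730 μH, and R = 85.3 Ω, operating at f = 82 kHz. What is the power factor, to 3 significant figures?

ω = 2πf = 515200 rad/s
X_L = ωL = 376 Ω
X_C = 1/(ωC) = 20.6 Ω
Parallel: admittances add. Y = 1/R + 1/(jωL) + jωC
Y = (0.0117 + j0.0458) S
|Y| = 0.0472 S → |Z| = 1/|Y| = 21.2 Ω, ∠Z = −∠Y = -75.6°
cos φ = cos(-75.6°) = 0.248

0.248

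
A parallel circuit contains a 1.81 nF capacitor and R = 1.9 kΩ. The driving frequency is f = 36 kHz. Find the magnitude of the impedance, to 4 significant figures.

1500 Ω

ω = 2πf = 226200 rad/s
X_C = 1/(ωC) = 2443 Ω
Parallel: admittances add. Y = 1/R + jωC
Y = (0.0005263 + j0.0004094) S
|Y| = 0.0006668 S → |Z| = 1/|Y| = 1500 Ω, ∠Z = −∠Y = -37.88°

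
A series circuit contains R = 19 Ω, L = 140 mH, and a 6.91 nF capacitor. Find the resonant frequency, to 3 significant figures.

ω₀ = 1/√(LC) = 1/√(0.14 × 6.91e-09) = 32150 rad/s
f₀ = ω₀/(2π) = 5.12 kHz

5.12 kHz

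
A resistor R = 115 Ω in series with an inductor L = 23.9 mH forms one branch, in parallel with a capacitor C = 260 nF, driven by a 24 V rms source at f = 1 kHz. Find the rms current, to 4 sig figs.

98.68 mA

ω = 2πf = 6283 rad/s
X_L = ωL = 150.2 Ω
X_C = 1/(ωC) = 612.1 Ω
Branch 1 (R+jX_L): Z₁ = 115.0 + j150.2 Ω, |Z₁| = 189.1 Ω
Branch 2 (−jX_C): Z₂ = −j612.1 Ω
Parallel: Z = Z₁Z₂/(Z₁+Z₂), |Z| = 243.2 Ω, ∠Z = 38.58°
I = V/|Z| = 24/243.2 = 98.68 mA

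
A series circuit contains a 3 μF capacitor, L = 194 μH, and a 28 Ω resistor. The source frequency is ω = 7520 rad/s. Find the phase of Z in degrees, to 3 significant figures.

-56.8°

X_L = ωL = 1.46 Ω
X_C = 1/(ωC) = 44.3 Ω
Net reactance X = X_L − X_C = -42.9 Ω
Z = 28.0 − j42.9 Ω
|Z| = √(28.0² + 42.9²) = 51.2 Ω
∠Z = arctan(-42.9/28.0) = -56.8°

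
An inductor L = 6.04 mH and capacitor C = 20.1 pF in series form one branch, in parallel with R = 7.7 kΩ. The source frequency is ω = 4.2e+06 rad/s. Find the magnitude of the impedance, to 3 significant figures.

X_L = ωL = 25400 Ω
X_C = 1/(ωC) = 11800 Ω
Branch 1: Z₁ = R = 7700 Ω
Branch 2 (series LC): Z₂ = j(X_L − X_C) = j13500 Ω
Parallel: Z = Z₁Z₂/(Z₁+Z₂), |Z| = 6690 Ω, ∠Z = 29.7°

6690 Ω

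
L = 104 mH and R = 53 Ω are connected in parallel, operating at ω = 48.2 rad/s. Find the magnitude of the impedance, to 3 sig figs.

X_L = ωL = 5.01 Ω
Parallel: admittances add. Y = 1/R + 1/(jωL)
Y = (0.0189 − j0.199) S
|Y| = 0.200 S → |Z| = 1/|Y| = 4.99 Ω, ∠Z = −∠Y = 84.6°

4.99 Ω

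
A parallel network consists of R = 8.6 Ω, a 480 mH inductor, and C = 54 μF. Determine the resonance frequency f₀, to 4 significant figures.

ω₀ = 1/√(LC) = 1/√(0.48 × 5.4e-05) = 196.4 rad/s
f₀ = ω₀/(2π) = 31.26 Hz

31.26 Hz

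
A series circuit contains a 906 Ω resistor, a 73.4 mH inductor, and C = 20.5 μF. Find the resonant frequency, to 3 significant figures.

130 Hz

ω₀ = 1/√(LC) = 1/√(0.0734 × 2.05e-05) = 815.2 rad/s
f₀ = ω₀/(2π) = 130 Hz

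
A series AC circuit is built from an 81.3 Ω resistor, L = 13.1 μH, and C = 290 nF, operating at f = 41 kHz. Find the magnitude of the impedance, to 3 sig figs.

81.9 Ω

ω = 2πf = 257600 rad/s
X_L = ωL = 3.37 Ω
X_C = 1/(ωC) = 13.4 Ω
Net reactance X = X_L − X_C = -10.0 Ω
Z = 81.3 − j10.0 Ω
|Z| = √(81.3² + 10.0²) = 81.9 Ω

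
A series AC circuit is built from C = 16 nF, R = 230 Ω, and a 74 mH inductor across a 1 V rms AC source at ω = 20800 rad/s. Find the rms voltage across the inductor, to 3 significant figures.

X_L = ωL = 1540 Ω
X_C = 1/(ωC) = 3000 Ω
Net reactance X = X_L − X_C = -1470 Ω
Z = 230 − j1470 Ω
|Z| = √(230² + 1470²) = 1480 Ω
I = V/|Z| = 674 μA
V_L = I·|Z_L| = 0.000674 × 1540 = 1.04 V

1.04 V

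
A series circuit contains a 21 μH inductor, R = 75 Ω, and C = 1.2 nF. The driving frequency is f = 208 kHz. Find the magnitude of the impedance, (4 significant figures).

614.8 Ω

ω = 2πf = 1.307e+06 rad/s
X_L = ωL = 27.44 Ω
X_C = 1/(ωC) = 637.6 Ω
Net reactance X = X_L − X_C = -610.2 Ω
Z = 75.00 − j610.2 Ω
|Z| = √(75.00² + 610.2²) = 614.8 Ω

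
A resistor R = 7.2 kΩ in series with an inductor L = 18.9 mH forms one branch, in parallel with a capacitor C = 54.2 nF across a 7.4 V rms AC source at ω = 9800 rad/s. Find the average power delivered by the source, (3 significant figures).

X_L = ωL = 185 Ω
X_C = 1/(ωC) = 1880 Ω
Branch 1 (R+jX_L): Z₁ = 7200 + j185 Ω, |Z₁| = 7200 Ω
Branch 2 (−jX_C): Z₂ = −j1880 Ω
Parallel: Z = Z₁Z₂/(Z₁+Z₂), |Z| = 1830 Ω, ∠Z = -75.3°
I = V/|Z| = 4.04 mA
P = VI cos φ = 7.4 × 0.00404 × cos(-75.3°) = 7.60 mW

7.60 mW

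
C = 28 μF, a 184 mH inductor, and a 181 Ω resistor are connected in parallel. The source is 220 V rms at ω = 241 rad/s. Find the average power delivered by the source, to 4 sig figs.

X_L = ωL = 44.34 Ω
X_C = 1/(ωC) = 148.2 Ω
Parallel: admittances add. Y = 1/R + 1/(jωL) + jωC
Y = (0.005525 − j0.01580) S
|Y| = 0.01674 S → |Z| = 1/|Y| = 59.73 Ω, ∠Z = −∠Y = 70.73°
I = V/|Z| = 3.683 A
P = VI cos φ = 220 × 3.683 × cos(70.73°) = 267.4 W

267.4 W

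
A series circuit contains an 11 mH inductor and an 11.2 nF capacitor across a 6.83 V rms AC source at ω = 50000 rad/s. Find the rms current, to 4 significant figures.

5.527 mA

X_L = ωL = 550.0 Ω
X_C = 1/(ωC) = 1786 Ω
Net reactance X = X_L − X_C = -1236 Ω
Z = − j1236 Ω
|Z| = √(0² + 1236²) = 1236 Ω
I = V/|Z| = 6.83/1236 = 5.527 mA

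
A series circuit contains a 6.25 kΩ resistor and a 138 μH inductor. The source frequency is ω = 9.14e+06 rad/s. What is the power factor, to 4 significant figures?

X_L = ωL = 1261 Ω
Z = 6250 + j1261 Ω
|Z| = √(6250² + 1261²) = 6376 Ω
∠Z = arctan(1261/6250) = 11.41°
cos φ = cos(11.41°) = 0.9802

0.9802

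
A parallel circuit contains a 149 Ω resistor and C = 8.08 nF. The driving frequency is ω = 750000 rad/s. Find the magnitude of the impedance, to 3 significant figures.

111 Ω

X_C = 1/(ωC) = 165 Ω
Parallel: admittances add. Y = 1/R + jωC
Y = (0.00671 + j0.00606) S
|Y| = 0.00904 S → |Z| = 1/|Y| = 111 Ω, ∠Z = −∠Y = -42.1°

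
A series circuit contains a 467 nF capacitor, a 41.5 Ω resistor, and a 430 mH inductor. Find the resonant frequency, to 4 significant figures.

ω₀ = 1/√(LC) = 1/√(0.43 × 4.67e-07) = 2232 rad/s
f₀ = ω₀/(2π) = 355.2 Hz

355.2 Hz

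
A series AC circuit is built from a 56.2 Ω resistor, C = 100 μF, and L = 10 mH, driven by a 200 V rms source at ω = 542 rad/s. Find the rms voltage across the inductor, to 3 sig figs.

X_L = ωL = 5.42 Ω
X_C = 1/(ωC) = 18.5 Ω
Net reactance X = X_L − X_C = -13.0 Ω
Z = 56.2 − j13.0 Ω
|Z| = √(56.2² + 13.0²) = 57.7 Ω
I = V/|Z| = 3.47 A
V_L = I·|Z_L| = 3.47 × 5.42 = 18.8 V

18.8 V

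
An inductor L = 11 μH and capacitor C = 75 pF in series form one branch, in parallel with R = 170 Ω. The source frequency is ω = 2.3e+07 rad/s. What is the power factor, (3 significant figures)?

0.887

X_L = ωL = 253 Ω
X_C = 1/(ωC) = 580 Ω
Branch 1: Z₁ = R = 170 Ω
Branch 2 (series LC): Z₂ = j(X_L − X_C) = −j327 Ω
Parallel: Z = Z₁Z₂/(Z₁+Z₂), |Z| = 151 Ω, ∠Z = -27.5°
cos φ = cos(-27.5°) = 0.887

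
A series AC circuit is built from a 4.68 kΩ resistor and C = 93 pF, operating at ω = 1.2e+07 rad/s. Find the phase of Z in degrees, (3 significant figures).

-10.8°

X_C = 1/(ωC) = 896 Ω
Z = 4680 − j896 Ω
|Z| = √(4680² + 896²) = 4770 Ω
∠Z = arctan(-896/4680) = -10.8°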